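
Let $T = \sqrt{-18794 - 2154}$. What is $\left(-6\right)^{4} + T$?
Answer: $1296 + 2 i \sqrt{5237} \approx 1296.0 + 144.73 i$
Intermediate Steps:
$T = 2 i \sqrt{5237}$ ($T = \sqrt{-20948} = 2 i \sqrt{5237} \approx 144.73 i$)
$\left(-6\right)^{4} + T = \left(-6\right)^{4} + 2 i \sqrt{5237} = 1296 + 2 i \sqrt{5237}$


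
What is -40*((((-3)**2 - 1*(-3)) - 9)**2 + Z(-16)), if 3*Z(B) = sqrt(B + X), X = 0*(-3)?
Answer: -360 - 160*I/3 ≈ -360.0 - 53.333*I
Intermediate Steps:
X = 0
Z(B) = sqrt(B)/3 (Z(B) = sqrt(B + 0)/3 = sqrt(B)/3)
-40*((((-3)**2 - 1*(-3)) - 9)**2 + Z(-16)) = -40*((((-3)**2 - 1*(-3)) - 9)**2 + sqrt(-16)/3) = -40*(((9 + 3) - 9)**2 + (4*I)/3) = -40*((12 - 9)**2 + 4*I/3) = -40*(3**2 + 4*I/3) = -40*(9 + 4*I/3) = -360 - 160*I/3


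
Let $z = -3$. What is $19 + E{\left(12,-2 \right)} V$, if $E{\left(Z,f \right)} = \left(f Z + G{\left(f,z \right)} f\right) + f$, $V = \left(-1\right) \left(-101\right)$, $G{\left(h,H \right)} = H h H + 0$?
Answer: $1029$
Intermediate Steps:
$G{\left(h,H \right)} = h H^{2}$ ($G{\left(h,H \right)} = h H^{2} + 0 = h H^{2}$)
$V = 101$
$E{\left(Z,f \right)} = f + 9 f^{2} + Z f$ ($E{\left(Z,f \right)} = \left(f Z + f \left(-3\right)^{2} f\right) + f = \left(Z f + f 9 f\right) + f = \left(Z f + 9 f f\right) + f = \left(Z f + 9 f^{2}\right) + f = \left(9 f^{2} + Z f\right) + f = f + 9 f^{2} + Z f$)
$19 + E{\left(12,-2 \right)} V = 19 + - 2 \left(1 + 12 + 9 \left(-2\right)\right) 101 = 19 + - 2 \left(1 + 12 - 18\right) 101 = 19 + \left(-2\right) \left(-5\right) 101 = 19 + 10 \cdot 101 = 19 + 1010 = 1029$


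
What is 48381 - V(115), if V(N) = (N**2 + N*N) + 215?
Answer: 21716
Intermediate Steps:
V(N) = 215 + 2*N**2 (V(N) = (N**2 + N**2) + 215 = 2*N**2 + 215 = 215 + 2*N**2)
48381 - V(115) = 48381 - (215 + 2*115**2) = 48381 - (215 + 2*13225) = 48381 - (215 + 26450) = 48381 - 1*26665 = 48381 - 26665 = 21716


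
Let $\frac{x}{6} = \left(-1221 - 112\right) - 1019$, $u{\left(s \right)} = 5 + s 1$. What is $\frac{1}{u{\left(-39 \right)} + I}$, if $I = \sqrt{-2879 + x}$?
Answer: $- \frac{34}{18147} - \frac{i \sqrt{16991}}{18147} \approx -0.0018736 - 0.007183 i$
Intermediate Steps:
$u{\left(s \right)} = 5 + s$
$x = -14112$ ($x = 6 \left(\left(-1221 - 112\right) - 1019\right) = 6 \left(-1333 - 1019\right) = 6 \left(-2352\right) = -14112$)
$I = i \sqrt{16991}$ ($I = \sqrt{-2879 - 14112} = \sqrt{-16991} = i \sqrt{16991} \approx 130.35 i$)
$\frac{1}{u{\left(-39 \right)} + I} = \frac{1}{\left(5 - 39\right) + i \sqrt{16991}} = \frac{1}{-34 + i \sqrt{16991}}$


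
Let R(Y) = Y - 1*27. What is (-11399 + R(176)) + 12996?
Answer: 1746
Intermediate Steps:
R(Y) = -27 + Y (R(Y) = Y - 27 = -27 + Y)
(-11399 + R(176)) + 12996 = (-11399 + (-27 + 176)) + 12996 = (-11399 + 149) + 12996 = -11250 + 12996 = 1746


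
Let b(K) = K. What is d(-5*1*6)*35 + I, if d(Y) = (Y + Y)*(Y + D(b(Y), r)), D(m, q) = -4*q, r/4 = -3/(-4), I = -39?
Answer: 88161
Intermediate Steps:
r = 3 (r = 4*(-3/(-4)) = 4*(-3*(-1/4)) = 4*(3/4) = 3)
d(Y) = 2*Y*(-12 + Y) (d(Y) = (Y + Y)*(Y - 4*3) = (2*Y)*(Y - 12) = (2*Y)*(-12 + Y) = 2*Y*(-12 + Y))
d(-5*1*6)*35 + I = (2*(-5*1*6)*(-12 - 5*1*6))*35 - 39 = (2*(-5*6)*(-12 - 5*6))*35 - 39 = (2*(-30)*(-12 - 30))*35 - 39 = (2*(-30)*(-42))*35 - 39 = 2520*35 - 39 = 88200 - 39 = 88161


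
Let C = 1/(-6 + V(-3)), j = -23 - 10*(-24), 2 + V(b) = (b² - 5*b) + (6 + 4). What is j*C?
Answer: 217/26 ≈ 8.3462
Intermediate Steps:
V(b) = 8 + b² - 5*b (V(b) = -2 + ((b² - 5*b) + (6 + 4)) = -2 + ((b² - 5*b) + 10) = -2 + (10 + b² - 5*b) = 8 + b² - 5*b)
j = 217 (j = -23 + 240 = 217)
C = 1/26 (C = 1/(-6 + (8 + (-3)² - 5*(-3))) = 1/(-6 + (8 + 9 + 15)) = 1/(-6 + 32) = 1/26 ≈ 0.038462)
j*C = 217*(1/26) = 217/26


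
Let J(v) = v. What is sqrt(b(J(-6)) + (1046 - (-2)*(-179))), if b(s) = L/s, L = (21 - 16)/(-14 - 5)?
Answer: sqrt(8941818)/114 ≈ 26.231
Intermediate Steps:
L = -5/19 (L = 5/(-19) = 5*(-1/19) = -5/19 ≈ -0.26316)
b(s) = -5/(19*s)
sqrt(b(J(-6)) + (1046 - (-2)*(-179))) = sqrt(-5/19/(-6) + (1046 - (-2)*(-179))) = sqrt(-5/19*(-1/6) + (1046 - 1*358)) = sqrt(5/114 + (1046 - 358)) = sqrt(5/114 + 688) = sqrt(78437/114) = sqrt(8941818)/114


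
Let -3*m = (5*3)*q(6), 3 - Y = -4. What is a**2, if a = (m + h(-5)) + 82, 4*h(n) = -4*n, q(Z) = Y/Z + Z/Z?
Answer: 208849/36 ≈ 5801.4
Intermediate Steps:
Y = 7 (Y = 3 - 1*(-4) = 3 + 4 = 7)
q(Z) = 1 + 7/Z (q(Z) = 7/Z + Z/Z = 7/Z + 1 = 1 + 7/Z)
h(n) = -n (h(n) = (-4*n)/4 = -n)
m = -65/6 (m = -5*3*(7 + 6)/6/3 = -5*(1/6)*13 = -5*13/6 = -1/3*65/2 = -65/6 ≈ -10.833)
a = 457/6 (a = (-65/6 - 1*(-5)) + 82 = (-65/6 + 5) + 82 = -35/6 + 82 = 457/6 ≈ 76.167)
a**2 = (457/6)**2 = 208849/36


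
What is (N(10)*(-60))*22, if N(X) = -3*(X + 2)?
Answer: 47520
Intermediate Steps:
N(X) = -6 - 3*X (N(X) = -3*(2 + X) = -6 - 3*X)
(N(10)*(-60))*22 = ((-6 - 3*10)*(-60))*22 = ((-6 - 30)*(-60))*22 = -36*(-60)*22 = 2160*22 = 47520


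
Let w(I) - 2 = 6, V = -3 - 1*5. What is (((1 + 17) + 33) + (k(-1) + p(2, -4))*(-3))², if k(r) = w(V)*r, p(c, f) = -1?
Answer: 6084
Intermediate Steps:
V = -8 (V = -3 - 5 = -8)
w(I) = 8 (w(I) = 2 + 6 = 8)
k(r) = 8*r
(((1 + 17) + 33) + (k(-1) + p(2, -4))*(-3))² = (((1 + 17) + 33) + (8*(-1) - 1)*(-3))² = ((18 + 33) + (-8 - 1)*(-3))² = (51 - 9*(-3))² = (51 + 27)² = 78² = 6084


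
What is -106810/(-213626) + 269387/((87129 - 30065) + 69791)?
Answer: 35548724906/13549763115 ≈ 2.6236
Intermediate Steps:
-106810/(-213626) + 269387/((87129 - 30065) + 69791) = -106810*(-1/213626) + 269387/(57064 + 69791) = 53405/106813 + 269387/126855 = 35548724906/13549763115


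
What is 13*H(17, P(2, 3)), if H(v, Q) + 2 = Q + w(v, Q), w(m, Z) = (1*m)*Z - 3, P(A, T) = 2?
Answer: 403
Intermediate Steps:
w(m, Z) = -3 + Z*m (w(m, Z) = m*Z - 3 = Z*m - 3 = -3 + Z*m)
H(v, Q) = -5 + Q + Q*v (H(v, Q) = -2 + (Q + (-3 + Q*v)) = -2 + (-3 + Q + Q*v) = -5 + Q + Q*v)
13*H(17, P(2, 3)) = 13*(-5 + 2 + 2*17) = 13*(-5 + 2 + 34) = 13*31 = 403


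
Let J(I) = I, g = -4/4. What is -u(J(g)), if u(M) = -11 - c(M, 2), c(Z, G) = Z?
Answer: 10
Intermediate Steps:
g = -1 (g = -4*¼ = -1)
u(M) = -11 - M
-u(J(g)) = -(-11 - 1*(-1)) = -(-11 + 1) = -1*(-10) = 10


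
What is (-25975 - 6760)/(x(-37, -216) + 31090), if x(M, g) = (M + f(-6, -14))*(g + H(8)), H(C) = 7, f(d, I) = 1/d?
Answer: -196410/233147 ≈ -0.84243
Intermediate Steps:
x(M, g) = (7 + g)*(-1/6 + M) (x(M, g) = (M + 1/(-6))*(g + 7) = (M - 1/6)*(7 + g) = (-1/6 + M)*(7 + g) = (7 + g)*(-1/6 + M))
(-25975 - 6760)/(x(-37, -216) + 31090) = (-25975 - 6760)/((-7/6 + 7*(-37) - 1/6*(-216) - 37*(-216)) + 31090) = -32735/((-7/6 - 259 + 36 + 7992) + 31090) = -32735/(46607/6 + 31090) = -32735/233147/6 = -32735*6/233147 = -196410/233147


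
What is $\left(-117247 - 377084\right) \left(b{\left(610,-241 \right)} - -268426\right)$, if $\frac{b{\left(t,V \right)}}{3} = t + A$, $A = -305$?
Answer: $-133143605871$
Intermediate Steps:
$b{\left(t,V \right)} = -915 + 3 t$ ($b{\left(t,V \right)} = 3 \left(t - 305\right) = 3 \left(-305 + t\right) = -915 + 3 t$)
$\left(-117247 - 377084\right) \left(b{\left(610,-241 \right)} - -268426\right) = \left(-117247 - 377084\right) \left(\left(-915 + 3 \cdot 610\right) - -268426\right) = - 494331 \left(\left(-915 + 1830\right) + 268426\right) = - 494331 \left(915 + 268426\right) = \left(-494331\right) 269341 = -133143605871$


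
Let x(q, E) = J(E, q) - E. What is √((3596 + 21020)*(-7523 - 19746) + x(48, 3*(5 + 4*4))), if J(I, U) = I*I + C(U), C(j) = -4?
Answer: I*√671249802 ≈ 25909.0*I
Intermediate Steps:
J(I, U) = -4 + I² (J(I, U) = I*I - 4 = I² - 4 = -4 + I²)
x(q, E) = -4 + E² - E (x(q, E) = (-4 + E²) - E = -4 + E² - E)
√((3596 + 21020)*(-7523 - 19746) + x(48, 3*(5 + 4*4))) = √((3596 + 21020)*(-7523 - 19746) + (-4 + (3*(5 + 4*4))² - 3*(5 + 4*4))) = √(24616*(-27269) + (-4 + (3*(5 + 16))² - 3*(5 + 16))) = √(-671253704 + (-4 + (3*21)² - 3*21)) = √(-671253704 + (-4 + 63² - 1*63)) = √(-671253704 + (-4 + 3969 - 63)) = √(-671253704 + 3902) = √(-671249802) = I*√671249802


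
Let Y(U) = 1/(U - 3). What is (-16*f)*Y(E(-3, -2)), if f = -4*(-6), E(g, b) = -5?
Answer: 48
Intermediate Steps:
Y(U) = 1/(-3 + U)
f = 24
(-16*f)*Y(E(-3, -2)) = (-16*24)/(-3 - 5) = -384/(-8) = -384*(-⅛) = 48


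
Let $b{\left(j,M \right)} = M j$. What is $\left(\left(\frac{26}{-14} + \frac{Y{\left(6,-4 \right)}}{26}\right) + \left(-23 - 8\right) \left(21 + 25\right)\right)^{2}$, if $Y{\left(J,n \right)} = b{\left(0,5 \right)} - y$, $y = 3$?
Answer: $\frac{67543331881}{33124} \approx 2.0391 \cdot 10^{6}$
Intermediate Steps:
$Y{\left(J,n \right)} = -3$ ($Y{\left(J,n \right)} = 5 \cdot 0 - 3 = 0 - 3 = -3$)
$\left(\left(\frac{26}{-14} + \frac{Y{\left(6,-4 \right)}}{26}\right) + \left(-23 - 8\right) \left(21 + 25\right)\right)^{2} = \left(\left(\frac{26}{-14} - \frac{3}{26}\right) + \left(-23 - 8\right) \left(21 + 25\right)\right)^{2} = \left(\left(26 \left(- \frac{1}{14}\right) - \frac{3}{26}\right) - 1426\right)^{2} = \left(\left(- \frac{13}{7} - \frac{3}{26}\right) - 1426\right)^{2} = \left(- \frac{359}{182} - 1426\right)^{2} = \left(- \frac{259891}{182}\right)^{2} = \frac{67543331881}{33124}$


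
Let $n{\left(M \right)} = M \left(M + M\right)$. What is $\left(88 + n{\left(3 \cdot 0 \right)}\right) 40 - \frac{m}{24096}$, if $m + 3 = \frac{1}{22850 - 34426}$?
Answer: $\frac{981852276649}{278935296} \approx 3520.0$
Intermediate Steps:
$m = - \frac{34729}{11576}$ ($m = -3 + \frac{1}{22850 - 34426} = -3 + \frac{1}{-11576} = -3 - \frac{1}{11576} = - \frac{34729}{11576} \approx -3.0001$)
$n{\left(M \right)} = 2 M^{2}$ ($n{\left(M \right)} = M 2 M = 2 M^{2}$)
$\left(88 + n{\left(3 \cdot 0 \right)}\right) 40 - \frac{m}{24096} = \left(88 + 2 \left(3 \cdot 0\right)^{2}\right) 40 - - \frac{34729}{11576 \cdot 24096} = \left(88 + 2 \cdot 0^{2}\right) 40 - \left(- \frac{34729}{11576}\right) \frac{1}{24096} = \left(88 + 2 \cdot 0\right) 40 - - \frac{34729}{278935296} = \left(88 + 0\right) 40 + \frac{34729}{278935296} = 88 \cdot 40 + \frac{34729}{278935296} = 3520 + \frac{34729}{278935296} = \frac{981852276649}{278935296}$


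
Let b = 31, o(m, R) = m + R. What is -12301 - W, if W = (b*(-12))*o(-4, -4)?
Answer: -15277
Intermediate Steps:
o(m, R) = R + m
W = 2976 (W = (31*(-12))*(-4 - 4) = -372*(-8) = 2976)
-12301 - W = -12301 - 1*2976 = -12301 - 2976 = -15277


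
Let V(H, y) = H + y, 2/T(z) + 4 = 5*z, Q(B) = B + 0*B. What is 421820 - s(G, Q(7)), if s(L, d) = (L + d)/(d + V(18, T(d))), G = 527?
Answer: 109245862/259 ≈ 4.2180e+5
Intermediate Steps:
Q(B) = B (Q(B) = B + 0 = B)
T(z) = 2/(-4 + 5*z)
s(L, d) = (L + d)/(18 + d + 2/(-4 + 5*d)) (s(L, d) = (L + d)/(d + (18 + 2/(-4 + 5*d))) = (L + d)/(18 + d + 2/(-4 + 5*d)))
421820 - s(G, Q(7)) = 421820 - (-4 + 5*7)*(527 + 7)/(-70 + 90*7 + 7*(-4 + 5*7)) = 421820 - (-4 + 35)*534/(-70 + 630 + 7*(-4 + 35)) = 421820 - 31*534/(-70 + 630 + 7*31) = 421820 - 31*534/(-70 + 630 + 217) = 421820 - 31*534/777 = 421820 - 1*5518/259 = 421820 - 5518/259 = 109245862/259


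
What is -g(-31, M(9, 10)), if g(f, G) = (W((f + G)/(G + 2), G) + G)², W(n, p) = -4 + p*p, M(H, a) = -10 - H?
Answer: -114244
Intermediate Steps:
W(n, p) = -4 + p²
g(f, G) = (-4 + G + G²)² (g(f, G) = ((-4 + G²) + G)² = (-4 + G + G²)²)
-g(-31, M(9, 10)) = -(-4 + (-10 - 1*9) + (-10 - 1*9)²)² = -(-4 + (-10 - 9) + (-10 - 9)²)² = -(-4 - 19 + (-19)²)² = -(-4 - 19 + 361)² = -1*338² = -1*114244 = -114244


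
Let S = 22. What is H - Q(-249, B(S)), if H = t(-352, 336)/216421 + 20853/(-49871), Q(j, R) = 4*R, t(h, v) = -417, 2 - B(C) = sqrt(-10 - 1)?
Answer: -90878876848/10793131691 + 4*I*sqrt(11) ≈ -8.4201 + 13.266*I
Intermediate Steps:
B(C) = 2 - I*sqrt(11) (B(C) = 2 - sqrt(-10 - 1) = 2 - sqrt(-11) = 2 - I*sqrt(11))
H = -4533823320/10793131691 (H = -417/216421 + 20853/(-49871) = -417*1/216421 + 20853*(-1/49871) = -417/216421 - 20853/49871 = -4533823320/10793131691 ≈ -0.42007)
H - Q(-249, B(S)) = -4533823320/10793131691 - 4*(2 - I*sqrt(11)) = -4533823320/10793131691 - (8 - 4*I*sqrt(11)) = -4533823320/10793131691 + (-8 + 4*I*sqrt(11)) = -90878876848/10793131691 + 4*I*sqrt(11)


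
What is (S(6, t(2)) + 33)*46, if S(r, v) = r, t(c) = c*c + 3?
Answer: 1794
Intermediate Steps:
t(c) = 3 + c² (t(c) = c² + 3 = 3 + c²)
(S(6, t(2)) + 33)*46 = (6 + 33)*46 = 39*46 = 1794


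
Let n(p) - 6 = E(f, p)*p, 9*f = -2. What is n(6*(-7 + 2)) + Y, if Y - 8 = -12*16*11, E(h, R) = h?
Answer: -6274/3 ≈ -2091.3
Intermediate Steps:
f = -2/9 (f = (⅑)*(-2) = -2/9 ≈ -0.22222)
n(p) = 6 - 2*p/9
Y = -2104 (Y = 8 - 12*16*11 = 8 - 192*11 = 8 - 2112 = -2104)
n(6*(-7 + 2)) + Y = (6 - 4*(-7 + 2)/3) - 2104 = (6 - 4*(-5)/3) - 2104 = (6 - 2/9*(-30)) - 2104 = (6 + 20/3) - 2104 = 38/3 - 2104 = -6274/3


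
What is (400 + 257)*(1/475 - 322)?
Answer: -100487493/475 ≈ -2.1155e+5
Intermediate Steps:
(400 + 257)*(1/475 - 322) = 657*(1/475 - 322) = 657*(-152949/475) = -100487493/475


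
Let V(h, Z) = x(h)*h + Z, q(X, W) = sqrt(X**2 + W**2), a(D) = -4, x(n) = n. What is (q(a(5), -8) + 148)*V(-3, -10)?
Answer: -148 - 4*sqrt(5) ≈ -156.94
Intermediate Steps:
q(X, W) = sqrt(W**2 + X**2)
V(h, Z) = Z + h**2 (V(h, Z) = h*h + Z = h**2 + Z = Z + h**2)
(q(a(5), -8) + 148)*V(-3, -10) = (sqrt((-8)**2 + (-4)**2) + 148)*(-10 + (-3)**2) = (sqrt(64 + 16) + 148)*(-10 + 9) = (sqrt(80) + 148)*(-1) = (4*sqrt(5) + 148)*(-1) = (148 + 4*sqrt(5))*(-1) = -148 - 4*sqrt(5)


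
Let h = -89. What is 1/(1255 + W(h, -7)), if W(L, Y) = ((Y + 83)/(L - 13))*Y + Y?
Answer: 51/63914 ≈ 0.00079795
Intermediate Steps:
W(L, Y) = Y + Y*(83 + Y)/(-13 + L) (W(L, Y) = ((83 + Y)/(-13 + L))*Y + Y = Y*(83 + Y)/(-13 + L) + Y = Y + Y*(83 + Y)/(-13 + L))
1/(1255 + W(h, -7)) = 1/(1255 - 7*(70 - 89 - 7)/(-13 - 89)) = 1/(1255 - 7*(-26)/(-102)) = 1/(1255 - 7*(-1/102)*(-26)) = 1/(1255 - 91/51) = 1/(63914/51) = 51/63914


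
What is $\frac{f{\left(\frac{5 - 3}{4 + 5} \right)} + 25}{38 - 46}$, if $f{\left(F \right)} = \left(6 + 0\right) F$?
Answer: $- \frac{79}{24} \approx -3.2917$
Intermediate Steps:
$f{\left(F \right)} = 6 F$
$\frac{f{\left(\frac{5 - 3}{4 + 5} \right)} + 25}{38 - 46} = \frac{6 \frac{5 - 3}{4 + 5} + 25}{38 - 46} = \frac{6 \cdot \frac{2}{9} + 25}{-8} = - \frac{6 \cdot 2 \cdot \frac{1}{9} + 25}{8} = - \frac{6 \cdot \frac{2}{9} + 25}{8} = - \frac{\frac{4}{3} + 25}{8} = \left(- \frac{1}{8}\right) \frac{79}{3} = - \frac{79}{24}$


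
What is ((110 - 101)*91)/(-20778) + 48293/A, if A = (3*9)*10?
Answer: 83600902/467505 ≈ 178.82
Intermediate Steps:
A = 270 (A = 27*10 = 270)
((110 - 101)*91)/(-20778) + 48293/A = ((110 - 101)*91)/(-20778) + 48293/270 = (9*91)*(-1/20778) + 48293*(1/270) = 819*(-1/20778) + 48293/270 = -273/6926 + 48293/270 = 83600902/467505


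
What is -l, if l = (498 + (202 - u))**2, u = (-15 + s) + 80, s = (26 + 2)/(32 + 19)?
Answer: -1046975449/2601 ≈ -4.0253e+5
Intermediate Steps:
s = 28/51 ≈ 0.54902
u = 3343/51 (u = (-15 + 28/51) + 80 = -737/51 + 80 = 3343/51 ≈ 65.549)
l = 1046975449/2601 (l = (498 + (202 - 1*3343/51))**2 = (498 + (202 - 3343/51))**2 = (498 + 6959/51)**2 = (32357/51)**2 = 1046975449/2601 ≈ 4.0253e+5)
-l = -1*1046975449/2601 = -1046975449/2601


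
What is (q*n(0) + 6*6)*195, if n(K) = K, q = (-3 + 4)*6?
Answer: 7020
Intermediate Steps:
q = 6 (q = 1*6 = 6)
(q*n(0) + 6*6)*195 = (6*0 + 6*6)*195 = (0 + 36)*195 = 36*195 = 7020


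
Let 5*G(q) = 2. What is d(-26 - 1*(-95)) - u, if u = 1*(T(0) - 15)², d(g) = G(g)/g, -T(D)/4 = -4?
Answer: -343/345 ≈ -0.99420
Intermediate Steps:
G(q) = ⅖ (G(q) = (⅕)*2 = ⅖)
T(D) = 16 (T(D) = -4*(-4) = 16)
d(g) = 2/(5*g)
u = 1 (u = 1*(16 - 15)² = 1*1² = 1*1 = 1)
d(-26 - 1*(-95)) - u = 2/(5*(-26 - 1*(-95))) - 1*1 = 2/(5*(-26 + 95)) - 1 = (⅖)/69 - 1 = (⅖)*(1/69) - 1 = 2/345 - 1 = -343/345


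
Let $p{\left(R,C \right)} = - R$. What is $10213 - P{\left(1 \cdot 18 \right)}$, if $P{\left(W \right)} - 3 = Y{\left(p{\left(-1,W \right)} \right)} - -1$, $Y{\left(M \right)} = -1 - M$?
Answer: $10211$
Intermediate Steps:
$P{\left(W \right)} = 2$ ($P{\left(W \right)} = 3 - 1 = 2$)
$10213 - P{\left(1 \cdot 18 \right)} = 10213 - 2 = 10211$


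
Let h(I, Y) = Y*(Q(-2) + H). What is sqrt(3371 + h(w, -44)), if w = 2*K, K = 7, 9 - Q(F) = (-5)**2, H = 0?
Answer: 5*sqrt(163) ≈ 63.836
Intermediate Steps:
Q(F) = -16 (Q(F) = 9 - 1*(-5)**2 = 9 - 1*25 = 9 - 25 = -16)
w = 14 (w = 2*7 = 14)
h(I, Y) = -16*Y (h(I, Y) = Y*(-16 + 0) = Y*(-16) = -16*Y)
sqrt(3371 + h(w, -44)) = sqrt(3371 - 16*(-44)) = sqrt(3371 + 704) = sqrt(4075) = 5*sqrt(163)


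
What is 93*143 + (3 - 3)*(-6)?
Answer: 13299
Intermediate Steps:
93*143 + (3 - 3)*(-6) = 13299 + 0*(-6) = 13299 + 0 = 13299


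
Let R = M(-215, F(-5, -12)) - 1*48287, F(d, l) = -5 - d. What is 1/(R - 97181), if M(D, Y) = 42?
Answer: -1/145426 ≈ -6.8763e-6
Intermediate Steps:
R = -48245 (R = 42 - 1*48287 = 42 - 48287 = -48245)
1/(R - 97181) = 1/(-48245 - 97181) = 1/(-145426) = -1/145426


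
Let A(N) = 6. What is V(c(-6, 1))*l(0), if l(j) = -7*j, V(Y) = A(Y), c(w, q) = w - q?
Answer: 0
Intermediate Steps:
V(Y) = 6
V(c(-6, 1))*l(0) = 6*(-7*0) = 6*0 = 0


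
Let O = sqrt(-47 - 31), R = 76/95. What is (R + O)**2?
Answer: -1934/25 + 8*I*sqrt(78)/5 ≈ -77.36 + 14.131*I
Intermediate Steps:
R = 4/5 (R = 76*(1/95) = 4/5 ≈ 0.80000)
O = I*sqrt(78) (O = sqrt(-78) = I*sqrt(78) ≈ 8.8318*I)
(R + O)**2 = (4/5 + I*sqrt(78))**2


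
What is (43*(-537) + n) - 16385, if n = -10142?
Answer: -49618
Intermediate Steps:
(43*(-537) + n) - 16385 = (43*(-537) - 10142) - 16385 = (-23091 - 10142) - 16385 = -33233 - 16385 = -49618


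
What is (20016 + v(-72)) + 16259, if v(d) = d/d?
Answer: 36276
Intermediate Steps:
v(d) = 1
(20016 + v(-72)) + 16259 = (20016 + 1) + 16259 = 20017 + 16259 = 36276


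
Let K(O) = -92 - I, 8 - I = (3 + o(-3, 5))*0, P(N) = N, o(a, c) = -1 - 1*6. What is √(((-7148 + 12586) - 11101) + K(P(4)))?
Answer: I*√5763 ≈ 75.914*I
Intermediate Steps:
o(a, c) = -7 (o(a, c) = -1 - 6 = -7)
I = 8 (I = 8 - (3 - 7)*0 = 8 - (-4)*0 = 8 - 1*0 = 8 + 0 = 8)
K(O) = -100 (K(O) = -92 - 1*8 = -92 - 8 = -100)
√(((-7148 + 12586) - 11101) + K(P(4))) = √(((-7148 + 12586) - 11101) - 100) = √((5438 - 11101) - 100) = √(-5663 - 100) = √(-5763) = I*√5763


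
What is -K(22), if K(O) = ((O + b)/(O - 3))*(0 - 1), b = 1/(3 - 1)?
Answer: 45/38 ≈ 1.1842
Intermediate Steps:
b = ½ (b = 1/2 = ½ ≈ 0.50000)
K(O) = -(½ + O)/(-3 + O) (K(O) = ((O + ½)/(O - 3))*(0 - 1) = ((½ + O)/(-3 + O))*(-1) = -(½ + O)/(-3 + O))
-K(22) = -(-½ - 1*22)/(-3 + 22) = -(-½ - 22)/19 = -(-45)/(19*2) = -1*(-45/38) = 45/38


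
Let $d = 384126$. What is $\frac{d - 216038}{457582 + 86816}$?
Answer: $\frac{84044}{272199} \approx 0.30876$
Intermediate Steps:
$\frac{d - 216038}{457582 + 86816} = \frac{384126 - 216038}{457582 + 86816} = \frac{168088}{544398} = 168088 \cdot \frac{1}{544398} = \frac{84044}{272199}$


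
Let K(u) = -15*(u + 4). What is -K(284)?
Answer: 4320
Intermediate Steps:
K(u) = -60 - 15*u (K(u) = -15*(4 + u) = -60 - 15*u)
-K(284) = -(-60 - 15*284) = -(-60 - 4260) = -1*(-4320) = 4320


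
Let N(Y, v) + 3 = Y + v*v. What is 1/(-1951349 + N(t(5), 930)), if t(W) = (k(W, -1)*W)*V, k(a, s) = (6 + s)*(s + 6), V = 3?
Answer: -1/1086077 ≈ -9.2075e-7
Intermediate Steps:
k(a, s) = (6 + s)² (k(a, s) = (6 + s)*(6 + s) = (6 + s)²)
t(W) = 75*W (t(W) = ((6 - 1)²*W)*3 = (5²*W)*3 = (25*W)*3 = 75*W)
N(Y, v) = -3 + Y + v² (N(Y, v) = -3 + (Y + v*v) = -3 + (Y + v²) = -3 + Y + v²)
1/(-1951349 + N(t(5), 930)) = 1/(-1951349 + (-3 + 75*5 + 930²)) = 1/(-1951349 + (-3 + 375 + 864900)) = 1/(-1951349 + 865272) = 1/(-1086077) = -1/1086077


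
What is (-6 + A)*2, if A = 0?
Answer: -12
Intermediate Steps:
(-6 + A)*2 = (-6 + 0)*2 = -6*2 = -12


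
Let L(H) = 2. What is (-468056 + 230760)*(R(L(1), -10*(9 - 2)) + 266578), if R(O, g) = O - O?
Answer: -63257893088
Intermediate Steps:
R(O, g) = 0
(-468056 + 230760)*(R(L(1), -10*(9 - 2)) + 266578) = (-468056 + 230760)*(0 + 266578) = -237296*266578 = -63257893088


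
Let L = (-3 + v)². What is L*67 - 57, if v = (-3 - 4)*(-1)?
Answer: 1015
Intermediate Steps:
v = 7 (v = -7*(-1) = 7)
L = 16 (L = (-3 + 7)² = 4² = 16)
L*67 - 57 = 16*67 - 57 = 1072 - 57 = 1015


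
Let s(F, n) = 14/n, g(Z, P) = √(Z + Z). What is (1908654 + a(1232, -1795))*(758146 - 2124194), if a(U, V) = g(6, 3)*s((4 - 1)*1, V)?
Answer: -2607312979392 + 38249344*√3/1795 ≈ -2.6073e+12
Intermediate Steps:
g(Z, P) = √2*√Z (g(Z, P) = √(2*Z) = √2*√Z)
a(U, V) = 28*√3/V (a(U, V) = (√2*√6)*(14/V) = (2*√3)*(14/V) = 28*√3/V)
(1908654 + a(1232, -1795))*(758146 - 2124194) = (1908654 + 28*√3/(-1795))*(758146 - 2124194) = (1908654 + 28*√3*(-1/1795))*(-1366048) = (1908654 - 28*√3/1795)*(-1366048) = -2607312979392 + 38249344*√3/1795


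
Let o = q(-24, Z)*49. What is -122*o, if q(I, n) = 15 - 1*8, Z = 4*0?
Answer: -41846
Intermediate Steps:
Z = 0
q(I, n) = 7 (q(I, n) = 15 - 8 = 7)
o = 343 (o = 7*49 = 343)
-122*o = -122*343 = -41846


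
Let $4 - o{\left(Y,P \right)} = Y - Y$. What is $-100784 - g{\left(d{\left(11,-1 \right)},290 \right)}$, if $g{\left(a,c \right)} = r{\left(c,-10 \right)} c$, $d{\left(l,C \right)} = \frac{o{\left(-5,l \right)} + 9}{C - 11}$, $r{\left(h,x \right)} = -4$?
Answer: $-99624$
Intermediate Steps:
$o{\left(Y,P \right)} = 4$ ($o{\left(Y,P \right)} = 4 - \left(Y - Y\right) = 4 - 0 = 4 + 0 = 4$)
$d{\left(l,C \right)} = \frac{13}{-11 + C}$ ($d{\left(l,C \right)} = \frac{4 + 9}{C - 11} = \frac{13}{-11 + C}$)
$g{\left(a,c \right)} = - 4 c$
$-100784 - g{\left(d{\left(11,-1 \right)},290 \right)} = -100784 - \left(-4\right) 290 = -100784 - -1160 = -100784 + 1160 = -99624$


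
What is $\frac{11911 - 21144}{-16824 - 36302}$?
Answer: $\frac{9233}{53126} \approx 0.17379$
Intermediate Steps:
$\frac{11911 - 21144}{-16824 - 36302} = - \frac{9233}{-53126} = \left(-9233\right) \left(- \frac{1}{53126}\right) = \frac{9233}{53126}$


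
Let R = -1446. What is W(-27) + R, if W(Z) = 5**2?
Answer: -1421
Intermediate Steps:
W(Z) = 25
W(-27) + R = 25 - 1446 = -1421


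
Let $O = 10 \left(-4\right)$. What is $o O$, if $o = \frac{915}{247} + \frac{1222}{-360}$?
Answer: $- \frac{27566}{2223} \approx -12.4$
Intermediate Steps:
$O = -40$
$o = \frac{13783}{44460}$ ($o = 915 \cdot \frac{1}{247} + 1222 \left(- \frac{1}{360}\right) = \frac{915}{247} - \frac{611}{180} = \frac{13783}{44460} \approx 0.31001$)
$o O = \frac{13783}{44460} \left(-40\right) = - \frac{27566}{2223}$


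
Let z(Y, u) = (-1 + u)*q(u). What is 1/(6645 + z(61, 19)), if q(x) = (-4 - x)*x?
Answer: -1/1221 ≈ -0.00081900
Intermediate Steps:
q(x) = x*(-4 - x)
z(Y, u) = -u*(-1 + u)*(4 + u) (z(Y, u) = (-1 + u)*(-u*(4 + u)) = -u*(-1 + u)*(4 + u))
1/(6645 + z(61, 19)) = 1/(6645 - 1*19*(-1 + 19)*(4 + 19)) = 1/(6645 - 1*19*18*23) = 1/(6645 - 7866) = 1/(-1221) = -1/1221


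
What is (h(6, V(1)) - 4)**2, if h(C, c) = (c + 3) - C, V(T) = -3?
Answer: 100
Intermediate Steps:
h(C, c) = 3 + c - C (h(C, c) = (3 + c) - C = 3 + c - C)
(h(6, V(1)) - 4)**2 = ((3 - 3 - 1*6) - 4)**2 = ((3 - 3 - 6) - 4)**2 = (-6 - 4)**2 = (-10)**2 = 100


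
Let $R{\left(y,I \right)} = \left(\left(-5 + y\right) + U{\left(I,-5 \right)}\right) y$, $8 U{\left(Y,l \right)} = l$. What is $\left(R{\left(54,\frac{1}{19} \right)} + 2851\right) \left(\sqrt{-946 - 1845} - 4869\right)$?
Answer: $- \frac{106402257}{4} + \frac{21853 i \sqrt{2791}}{4} \approx -2.6601 \cdot 10^{7} + 2.8862 \cdot 10^{5} i$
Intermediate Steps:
$U{\left(Y,l \right)} = \frac{l}{8}$
$R{\left(y,I \right)} = y \left(- \frac{45}{8} + y\right)$ ($R{\left(y,I \right)} = \left(\left(-5 + y\right) + \frac{1}{8} \left(-5\right)\right) y = \left(\left(-5 + y\right) - \frac{5}{8}\right) y = \left(- \frac{45}{8} + y\right) y = y \left(- \frac{45}{8} + y\right)$)
$\left(R{\left(54,\frac{1}{19} \right)} + 2851\right) \left(\sqrt{-946 - 1845} - 4869\right) = \left(\frac{1}{8} \cdot 54 \left(-45 + 8 \cdot 54\right) + 2851\right) \left(\sqrt{-946 - 1845} - 4869\right) = \left(\frac{1}{8} \cdot 54 \left(-45 + 432\right) + 2851\right) \left(\sqrt{-2791} - 4869\right) = \left(\frac{1}{8} \cdot 54 \cdot 387 + 2851\right) \left(i \sqrt{2791} - 4869\right) = \left(\frac{10449}{4} + 2851\right) \left(-4869 + i \sqrt{2791}\right) = \frac{21853 \left(-4869 + i \sqrt{2791}\right)}{4} = - \frac{106402257}{4} + \frac{21853 i \sqrt{2791}}{4}$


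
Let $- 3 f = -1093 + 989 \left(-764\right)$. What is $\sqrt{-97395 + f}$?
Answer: $\frac{2 \sqrt{348378}}{3} \approx 393.49$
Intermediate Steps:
$f = \frac{756689}{3}$ ($f = - \frac{-1093 + 989 \left(-764\right)}{3} = - \frac{-1093 - 755596}{3} = \left(- \frac{1}{3}\right) \left(-756689\right) = \frac{756689}{3} \approx 2.5223 \cdot 10^{5}$)
$\sqrt{-97395 + f} = \sqrt{-97395 + \frac{756689}{3}} = \sqrt{\frac{464504}{3}} = \frac{2 \sqrt{348378}}{3}$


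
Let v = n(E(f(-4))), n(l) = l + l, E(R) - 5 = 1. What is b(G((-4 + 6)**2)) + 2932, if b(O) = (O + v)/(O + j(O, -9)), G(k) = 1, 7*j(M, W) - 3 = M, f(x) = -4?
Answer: 32343/11 ≈ 2940.3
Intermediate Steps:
E(R) = 6 (E(R) = 5 + 1 = 6)
n(l) = 2*l
v = 12 (v = 2*6 = 12)
j(M, W) = 3/7 + M/7
b(O) = (12 + O)/(3/7 + 8*O/7) (b(O) = (O + 12)/(O + (3/7 + O/7)) = (12 + O)/(3/7 + 8*O/7))
b(G((-4 + 6)**2)) + 2932 = 7*(12 + 1)/(3 + 8*1) + 2932 = 7*13/(3 + 8) + 2932 = 7*13/11 + 2932 = 7*(1/11)*13 + 2932 = 91/11 + 2932 = 32343/11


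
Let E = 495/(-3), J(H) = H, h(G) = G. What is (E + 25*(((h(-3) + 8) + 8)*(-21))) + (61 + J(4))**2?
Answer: -2765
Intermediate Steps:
E = -165 (E = 495*(-1/3) = -165)
(E + 25*(((h(-3) + 8) + 8)*(-21))) + (61 + J(4))**2 = (-165 + 25*(((-3 + 8) + 8)*(-21))) + (61 + 4)**2 = (-165 + 25*((5 + 8)*(-21))) + 65**2 = (-165 + 25*(13*(-21))) + 4225 = (-165 + 25*(-273)) + 4225 = (-165 - 6825) + 4225 = -6990 + 4225 = -2765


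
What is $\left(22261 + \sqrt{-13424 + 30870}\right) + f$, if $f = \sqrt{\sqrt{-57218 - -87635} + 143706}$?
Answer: $22261 + \sqrt{17446} + \sqrt{143706 + \sqrt{30417}} \approx 22772.0$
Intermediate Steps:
$f = \sqrt{143706 + \sqrt{30417}}$ ($f = \sqrt{\sqrt{-57218 + 87635} + 143706} = \sqrt{\sqrt{30417} + 143706} = \sqrt{143706 + \sqrt{30417}} \approx 379.32$)
$\left(22261 + \sqrt{-13424 + 30870}\right) + f = \left(22261 + \sqrt{-13424 + 30870}\right) + \sqrt{143706 + \sqrt{30417}} = \left(22261 + \sqrt{17446}\right) + \sqrt{143706 + \sqrt{30417}} = 22261 + \sqrt{17446} + \sqrt{143706 + \sqrt{30417}}$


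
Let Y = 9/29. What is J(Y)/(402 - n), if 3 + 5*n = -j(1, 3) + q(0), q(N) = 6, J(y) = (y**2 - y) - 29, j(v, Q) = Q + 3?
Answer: -122845/1692933 ≈ -0.072563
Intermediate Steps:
j(v, Q) = 3 + Q
Y = 9/29 (Y = 9*(1/29) = 9/29 ≈ 0.31034)
J(y) = -29 + y**2 - y
n = -3/5 (n = -3/5 + (-(3 + 3) + 6)/5 = -3/5 + (-1*6 + 6)/5 = -3/5 + (-6 + 6)/5 = -3/5 + (1/5)*0 = -3/5 + 0 = -3/5 ≈ -0.60000)
J(Y)/(402 - n) = (-29 + (9/29)**2 - 1*9/29)/(402 - 1*(-3/5)) = (-29 + 81/841 - 9/29)/(402 + 3/5) = -24569/(841*2013/5) = -24569/841*5/2013 = -122845/1692933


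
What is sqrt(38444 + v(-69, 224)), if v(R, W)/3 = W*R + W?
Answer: 14*I*sqrt(37) ≈ 85.159*I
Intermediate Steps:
v(R, W) = 3*W + 3*R*W (v(R, W) = 3*(W*R + W) = 3*(R*W + W) = 3*(W + R*W) = 3*W + 3*R*W)
sqrt(38444 + v(-69, 224)) = sqrt(38444 + 3*224*(1 - 69)) = sqrt(38444 + 3*224*(-68)) = sqrt(38444 - 45696) = sqrt(-7252) = 14*I*sqrt(37)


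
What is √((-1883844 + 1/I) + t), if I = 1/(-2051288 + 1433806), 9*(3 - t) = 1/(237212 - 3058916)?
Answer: I*√44810026656417113502/4232556 ≈ 1581.6*I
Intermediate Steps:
t = 76186009/25395336 (t = 3 - 1/(9*(237212 - 3058916)) = 3 - ⅑/(-2821704) = 3 - ⅑*(-1/2821704) = 3 + 1/25395336 = 76186009/25395336 ≈ 3.0000)
I = -1/617482 (I = 1/(-617482) = -1/617482 ≈ -1.6195e-6)
√((-1883844 + 1/I) + t) = √((-1883844 + 1/(-1/617482)) + 76186009/25395336) = √((-1883844 - 617482) + 76186009/25395336) = √(-2501326 + 76186009/25395336) = √(-63521938029527/25395336) = I*√44810026656417113502/4232556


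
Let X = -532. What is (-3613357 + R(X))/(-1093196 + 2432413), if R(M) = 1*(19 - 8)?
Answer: -328486/121747 ≈ -2.6981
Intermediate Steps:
R(M) = 11 (R(M) = 1*11 = 11)
(-3613357 + R(X))/(-1093196 + 2432413) = (-3613357 + 11)/(-1093196 + 2432413) = -3613346/1339217 = -3613346*1/1339217 = -328486/121747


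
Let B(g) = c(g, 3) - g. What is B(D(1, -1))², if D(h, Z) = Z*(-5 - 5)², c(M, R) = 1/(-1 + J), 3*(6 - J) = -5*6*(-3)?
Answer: 6245001/625 ≈ 9992.0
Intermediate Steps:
J = -24 (J = 6 - (-5*6)*(-3)/3 = 6 - (-10)*(-3) = 6 - ⅓*90 = 6 - 30 = -24)
c(M, R) = -1/25 (c(M, R) = 1/(-1 - 24) = 1/(-25) = -1/25)
D(h, Z) = 100*Z (D(h, Z) = Z*(-10)² = Z*100 = 100*Z)
B(g) = -1/25 - g
B(D(1, -1))² = (-1/25 - 100*(-1))² = (-1/25 - 1*(-100))² = (-1/25 + 100)² = (2499/25)² = 6245001/625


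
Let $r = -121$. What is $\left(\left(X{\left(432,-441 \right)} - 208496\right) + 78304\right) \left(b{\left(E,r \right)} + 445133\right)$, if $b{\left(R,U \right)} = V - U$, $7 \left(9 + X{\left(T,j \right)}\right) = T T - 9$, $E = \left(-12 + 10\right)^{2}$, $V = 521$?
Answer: $- \frac{323094153800}{7} \approx -4.6156 \cdot 10^{10}$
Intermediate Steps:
$E = 4$ ($E = \left(-2\right)^{2} = 4$)
$X{\left(T,j \right)} = - \frac{72}{7} + \frac{T^{2}}{7}$ ($X{\left(T,j \right)} = -9 + \frac{T T - 9}{7} = -9 + \frac{T^{2} - 9}{7} = -9 + \frac{-9 + T^{2}}{7} = -9 + \left(- \frac{9}{7} + \frac{T^{2}}{7}\right) = - \frac{72}{7} + \frac{T^{2}}{7}$)
$b{\left(R,U \right)} = 521 - U$
$\left(\left(X{\left(432,-441 \right)} - 208496\right) + 78304\right) \left(b{\left(E,r \right)} + 445133\right) = \left(\left(\left(- \frac{72}{7} + \frac{432^{2}}{7}\right) - 208496\right) + 78304\right) \left(\left(521 - -121\right) + 445133\right) = \left(\left(\left(- \frac{72}{7} + \frac{1}{7} \cdot 186624\right) - 208496\right) + 78304\right) \left(\left(521 + 121\right) + 445133\right) = \left(\left(\left(- \frac{72}{7} + \frac{186624}{7}\right) - 208496\right) + 78304\right) \left(642 + 445133\right) = \left(\left(\frac{186552}{7} - 208496\right) + 78304\right) 445775 = \left(- \frac{1272920}{7} + 78304\right) 445775 = \left(- \frac{724792}{7}\right) 445775 = - \frac{323094153800}{7}$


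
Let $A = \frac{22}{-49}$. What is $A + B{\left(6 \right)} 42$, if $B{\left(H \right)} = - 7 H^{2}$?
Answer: $- \frac{518638}{49} \approx -10584.0$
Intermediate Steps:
$A = - \frac{22}{49}$ ($A = 22 \left(- \frac{1}{49}\right) = - \frac{22}{49} \approx -0.44898$)
$A + B{\left(6 \right)} 42 = - \frac{22}{49} + - 7 \cdot 6^{2} \cdot 42 = - \frac{22}{49} + \left(-7\right) 36 \cdot 42 = - \frac{22}{49} - 10584 = - \frac{518638}{49}$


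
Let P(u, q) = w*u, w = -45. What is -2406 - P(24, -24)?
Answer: -1326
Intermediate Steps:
P(u, q) = -45*u
-2406 - P(24, -24) = -2406 - (-45)*24 = -2406 - 1*(-1080) = -2406 + 1080 = -1326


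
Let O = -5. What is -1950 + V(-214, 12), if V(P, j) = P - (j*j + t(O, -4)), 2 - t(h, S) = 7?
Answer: -2303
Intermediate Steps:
t(h, S) = -5 (t(h, S) = 2 - 1*7 = 2 - 7 = -5)
V(P, j) = 5 + P - j² (V(P, j) = P - (j*j - 5) = P - (j² - 5) = P - (-5 + j²) = P + (5 - j²) = 5 + P - j²)
-1950 + V(-214, 12) = -1950 + (5 - 214 - 1*12²) = -1950 + (5 - 214 - 1*144) = -1950 + (5 - 214 - 144) = -1950 - 353 = -2303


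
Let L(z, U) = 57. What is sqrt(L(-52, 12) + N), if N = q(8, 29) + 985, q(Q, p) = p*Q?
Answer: 7*sqrt(26) ≈ 35.693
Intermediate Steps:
q(Q, p) = Q*p
N = 1217 (N = 8*29 + 985 = 232 + 985 = 1217)
sqrt(L(-52, 12) + N) = sqrt(57 + 1217) = sqrt(1274) = 7*sqrt(26)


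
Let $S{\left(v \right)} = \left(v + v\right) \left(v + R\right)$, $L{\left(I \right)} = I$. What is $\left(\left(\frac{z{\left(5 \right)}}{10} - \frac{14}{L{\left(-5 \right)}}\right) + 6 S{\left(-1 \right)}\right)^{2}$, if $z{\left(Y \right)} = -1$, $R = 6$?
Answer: $\frac{328329}{100} \approx 3283.3$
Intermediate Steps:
$S{\left(v \right)} = 2 v \left(6 + v\right)$ ($S{\left(v \right)} = \left(v + v\right) \left(v + 6\right) = 2 v \left(6 + v\right)$)
$\left(\left(\frac{z{\left(5 \right)}}{10} - \frac{14}{L{\left(-5 \right)}}\right) + 6 S{\left(-1 \right)}\right)^{2} = \left(\left(- \frac{1}{10} - \frac{14}{-5}\right) + 6 \cdot 2 \left(-1\right) \left(6 - 1\right)\right)^{2} = \left(\left(\left(-1\right) \frac{1}{10} - - \frac{14}{5}\right) + 6 \cdot 2 \left(-1\right) 5\right)^{2} = \left(\left(- \frac{1}{10} + \frac{14}{5}\right) + 6 \left(-10\right)\right)^{2} = \left(\frac{27}{10} - 60\right)^{2} = \left(- \frac{573}{10}\right)^{2} = \frac{328329}{100}$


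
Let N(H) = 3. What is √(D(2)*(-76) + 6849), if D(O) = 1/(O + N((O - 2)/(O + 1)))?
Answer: √170845/5 ≈ 82.667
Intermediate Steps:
D(O) = 1/(3 + O) (D(O) = 1/(O + 3) = 1/(3 + O))
√(D(2)*(-76) + 6849) = √(-76/(3 + 2) + 6849) = √(-76/5 + 6849) = √(34169/5) = √170845/5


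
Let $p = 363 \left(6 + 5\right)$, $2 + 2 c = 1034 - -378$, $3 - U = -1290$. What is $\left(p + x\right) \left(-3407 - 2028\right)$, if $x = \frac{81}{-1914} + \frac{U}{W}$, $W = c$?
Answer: $- \frac{651046826701}{29986} \approx -2.1712 \cdot 10^{7}$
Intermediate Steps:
$U = 1293$ ($U = 3 - -1290 = 3 + 1290 = 1293$)
$c = 705$ ($c = -1 + \frac{1034 - -378}{2} = -1 + \frac{1034 + 378}{2} = -1 + \frac{1}{2} \cdot 1412 = -1 + 706 = 705$)
$W = 705$
$x = \frac{268633}{149930}$ ($x = \frac{81}{-1914} + \frac{1293}{705} = 81 \left(- \frac{1}{1914}\right) + 1293 \cdot \frac{1}{705} = - \frac{27}{638} + \frac{431}{235} = \frac{268633}{149930} \approx 1.7917$)
$p = 3993$ ($p = 363 \cdot 11 = 3993$)
$\left(p + x\right) \left(-3407 - 2028\right) = \left(3993 + \frac{268633}{149930}\right) \left(-3407 - 2028\right) = \frac{598939123}{149930} \left(-5435\right) = - \frac{651046826701}{29986}$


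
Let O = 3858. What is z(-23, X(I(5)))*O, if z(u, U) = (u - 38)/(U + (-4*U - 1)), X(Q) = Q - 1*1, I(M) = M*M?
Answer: 235338/73 ≈ 3223.8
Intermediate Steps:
I(M) = M²
X(Q) = -1 + Q (X(Q) = Q - 1 = -1 + Q)
z(u, U) = (-38 + u)/(-1 - 3*U) (z(u, U) = (-38 + u)/(U + (-1 - 4*U)) = (-38 + u)/(-1 - 3*U))
z(-23, X(I(5)))*O = ((38 - 1*(-23))/(1 + 3*(-1 + 5²)))*3858 = ((38 + 23)/(1 + 3*(-1 + 25)))*3858 = (61/(1 + 3*24))*3858 = (61/(1 + 72))*3858 = (61/73)*3858 = 235338/73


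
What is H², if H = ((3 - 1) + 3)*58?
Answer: 84100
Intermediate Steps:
H = 290 (H = (2 + 3)*58 = 5*58 = 290)
H² = 290² = 84100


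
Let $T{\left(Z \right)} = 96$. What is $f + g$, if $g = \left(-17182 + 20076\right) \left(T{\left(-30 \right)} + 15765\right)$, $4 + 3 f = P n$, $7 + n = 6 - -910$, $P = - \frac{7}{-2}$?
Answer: $\frac{275416759}{6} \approx 4.5903 \cdot 10^{7}$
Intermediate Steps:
$P = \frac{7}{2}$ ($P = \left(-7\right) \left(- \frac{1}{2}\right) = \frac{7}{2} \approx 3.5$)
$n = 909$ ($n = -7 + \left(6 - -910\right) = -7 + \left(6 + 910\right) = -7 + 916 = 909$)
$f = \frac{6355}{6}$ ($f = - \frac{4}{3} + \frac{\frac{7}{2} \cdot 909}{3} = - \frac{4}{3} + \frac{1}{3} \cdot \frac{6363}{2} = - \frac{4}{3} + \frac{2121}{2} = \frac{6355}{6} \approx 1059.2$)
$g = 45901734$ ($g = \left(-17182 + 20076\right) \left(96 + 15765\right) = 2894 \cdot 15861 = 45901734$)
$f + g = \frac{6355}{6} + 45901734 = \frac{275416759}{6}$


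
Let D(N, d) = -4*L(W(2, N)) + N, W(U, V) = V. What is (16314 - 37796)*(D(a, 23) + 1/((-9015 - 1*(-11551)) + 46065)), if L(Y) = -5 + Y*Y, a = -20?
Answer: 1670474669718/48601 ≈ 3.4371e+7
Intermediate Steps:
L(Y) = -5 + Y²
D(N, d) = 20 + N - 4*N² (D(N, d) = -4*(-5 + N²) + N = (20 - 4*N²) + N = 20 + N - 4*N²)
(16314 - 37796)*(D(a, 23) + 1/((-9015 - 1*(-11551)) + 46065)) = (16314 - 37796)*((20 - 20 - 4*(-20)²) + 1/((-9015 - 1*(-11551)) + 46065)) = -21482*((20 - 20 - 4*400) + 1/((-9015 + 11551) + 46065)) = -21482*((20 - 20 - 1600) + 1/(2536 + 46065)) = -21482*(-1600 + 1/48601) = -21482*(-77761599/48601) = 1670474669718/48601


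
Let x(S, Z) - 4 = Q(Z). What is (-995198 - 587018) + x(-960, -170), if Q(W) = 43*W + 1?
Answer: -1589521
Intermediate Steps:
Q(W) = 1 + 43*W
x(S, Z) = 5 + 43*Z (x(S, Z) = 4 + (1 + 43*Z) = 5 + 43*Z)
(-995198 - 587018) + x(-960, -170) = (-995198 - 587018) + (5 + 43*(-170)) = -1582216 + (5 - 7310) = -1582216 - 7305 = -1589521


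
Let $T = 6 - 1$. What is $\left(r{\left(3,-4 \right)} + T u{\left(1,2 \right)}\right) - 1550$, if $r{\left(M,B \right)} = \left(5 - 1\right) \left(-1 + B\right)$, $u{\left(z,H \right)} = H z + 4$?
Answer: $-1540$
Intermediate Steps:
$u{\left(z,H \right)} = 4 + H z$
$T = 5$ ($T = 6 - 1 = 5$)
$r{\left(M,B \right)} = -4 + 4 B$ ($r{\left(M,B \right)} = 4 \left(-1 + B\right) = -4 + 4 B$)
$\left(r{\left(3,-4 \right)} + T u{\left(1,2 \right)}\right) - 1550 = \left(\left(-4 + 4 \left(-4\right)\right) + 5 \left(4 + 2 \cdot 1\right)\right) - 1550 = \left(\left(-4 - 16\right) + 5 \left(4 + 2\right)\right) - 1550 = \left(-20 + 5 \cdot 6\right) - 1550 = \left(-20 + 30\right) - 1550 = 10 - 1550 = -1540$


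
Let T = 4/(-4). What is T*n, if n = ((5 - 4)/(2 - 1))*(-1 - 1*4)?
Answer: 5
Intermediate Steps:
T = -1 (T = 4*(-1/4) = -1)
n = -5 (n = (1/1)*(-1 - 4) = (1*1)*(-5) = 1*(-5) = -5)
T*n = -1*(-5) = 5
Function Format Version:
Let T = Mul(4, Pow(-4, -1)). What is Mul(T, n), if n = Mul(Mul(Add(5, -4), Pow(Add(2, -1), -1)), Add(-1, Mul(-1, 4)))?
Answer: 5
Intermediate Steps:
T = -1 (T = Mul(4, Rational(-1, 4)) = -1)
n = -5 (n = Mul(Mul(1, Pow(1, -1)), Add(-1, -4)) = Mul(Mul(1, 1), -5) = Mul(1, -5) = -5)
Mul(T, n) = Mul(-1, -5) = 5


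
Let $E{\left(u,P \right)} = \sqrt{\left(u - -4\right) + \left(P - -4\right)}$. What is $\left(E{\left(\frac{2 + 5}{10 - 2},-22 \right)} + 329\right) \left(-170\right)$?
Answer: $-55930 - \frac{85 i \sqrt{210}}{2} \approx -55930.0 - 615.88 i$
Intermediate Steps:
$E{\left(u,P \right)} = \sqrt{8 + P + u}$ ($E{\left(u,P \right)} = \sqrt{\left(u + 4\right) + \left(P + 4\right)} = \sqrt{\left(4 + u\right) + \left(4 + P\right)} = \sqrt{8 + P + u}$)
$\left(E{\left(\frac{2 + 5}{10 - 2},-22 \right)} + 329\right) \left(-170\right) = \left(\sqrt{8 - 22 + \frac{2 + 5}{10 - 2}} + 329\right) \left(-170\right) = \left(\sqrt{8 - 22 + \frac{7}{8}} + 329\right) \left(-170\right) = \left(\sqrt{- \frac{105}{8}} + 329\right) \left(-170\right) = \left(\frac{i \sqrt{210}}{4} + 329\right) \left(-170\right) = \left(329 + \frac{i \sqrt{210}}{4}\right) \left(-170\right) = -55930 - \frac{85 i \sqrt{210}}{2}$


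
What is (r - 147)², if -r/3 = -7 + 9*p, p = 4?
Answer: 54756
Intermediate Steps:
r = -87 (r = -3*(-7 + 9*4) = -3*(-7 + 36) = -3*29 = -87)
(r - 147)² = (-87 - 147)² = (-234)² = 54756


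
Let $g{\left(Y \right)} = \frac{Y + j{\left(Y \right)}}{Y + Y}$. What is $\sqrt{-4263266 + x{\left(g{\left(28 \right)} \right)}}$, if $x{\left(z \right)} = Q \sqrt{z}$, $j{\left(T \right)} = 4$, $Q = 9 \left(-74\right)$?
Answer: $\frac{\sqrt{-208900034 - 9324 \sqrt{7}}}{7} \approx 2064.9 i$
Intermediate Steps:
$Q = -666$
$g{\left(Y \right)} = \frac{4 + Y}{2 Y}$ ($g{\left(Y \right)} = \frac{Y + 4}{Y + Y} = \frac{4 + Y}{2 Y}$)
$x{\left(z \right)} = - 666 \sqrt{z}$
$\sqrt{-4263266 + x{\left(g{\left(28 \right)} \right)}} = \sqrt{-4263266 - 666 \sqrt{\frac{4 + 28}{2 \cdot 28}}} = \sqrt{-4263266 - 666 \sqrt{\frac{1}{2} \cdot \frac{1}{28} \cdot 32}} = \sqrt{-4263266 - 666 \sqrt{\frac{4}{7}}} = \sqrt{-4263266 - 666 \frac{2 \sqrt{7}}{7}} = \sqrt{-4263266 - \frac{1332 \sqrt{7}}{7}}$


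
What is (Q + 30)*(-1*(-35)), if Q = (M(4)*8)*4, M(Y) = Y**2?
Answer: 18970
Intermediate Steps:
Q = 512 (Q = (4**2*8)*4 = (16*8)*4 = 128*4 = 512)
(Q + 30)*(-1*(-35)) = (512 + 30)*(-1*(-35)) = 542*35 = 18970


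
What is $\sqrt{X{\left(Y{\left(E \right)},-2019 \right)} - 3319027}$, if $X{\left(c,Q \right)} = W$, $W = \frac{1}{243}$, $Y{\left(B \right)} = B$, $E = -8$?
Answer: $\frac{2 i \sqrt{604892670}}{27} \approx 1821.8 i$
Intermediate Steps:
$W = \frac{1}{243} \approx 0.0041152$
$X{\left(c,Q \right)} = \frac{1}{243}$
$\sqrt{X{\left(Y{\left(E \right)},-2019 \right)} - 3319027} = \sqrt{\frac{1}{243} - 3319027} = \sqrt{- \frac{806523560}{243}} = \frac{2 i \sqrt{604892670}}{27}$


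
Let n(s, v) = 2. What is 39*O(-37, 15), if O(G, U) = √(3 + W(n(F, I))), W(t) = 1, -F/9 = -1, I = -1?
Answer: 78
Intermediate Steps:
F = 9 (F = -9*(-1) = 9)
O(G, U) = 2 (O(G, U) = √(3 + 1) = √4 = 2)
39*O(-37, 15) = 39*2 = 78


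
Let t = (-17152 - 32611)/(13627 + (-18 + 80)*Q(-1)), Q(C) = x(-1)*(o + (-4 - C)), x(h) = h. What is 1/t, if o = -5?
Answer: -14123/49763 ≈ -0.28381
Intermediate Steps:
Q(C) = 9 + C (Q(C) = -(-5 + (-4 - C)) = -(-9 - C) = 9 + C)
t = -49763/14123 (t = (-17152 - 32611)/(13627 + (-18 + 80)*(9 - 1)) = -49763/(13627 + 62*8) = -49763/(13627 + 496) = -49763/14123 ≈ -3.5235)
1/t = 1/(-49763/14123) = -14123/49763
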